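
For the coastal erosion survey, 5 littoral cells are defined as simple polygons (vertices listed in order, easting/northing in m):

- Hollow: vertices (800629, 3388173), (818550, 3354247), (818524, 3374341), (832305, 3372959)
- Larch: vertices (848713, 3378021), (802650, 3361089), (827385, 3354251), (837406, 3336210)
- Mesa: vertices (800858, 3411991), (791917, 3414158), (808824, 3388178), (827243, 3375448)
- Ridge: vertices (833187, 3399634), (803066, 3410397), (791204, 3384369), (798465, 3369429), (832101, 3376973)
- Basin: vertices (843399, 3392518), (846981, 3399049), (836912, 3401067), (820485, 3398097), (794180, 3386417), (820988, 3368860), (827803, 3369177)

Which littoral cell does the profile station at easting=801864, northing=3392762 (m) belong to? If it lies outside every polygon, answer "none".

Cast a ray rightward from (801864, 3392762). For each polygon, the edges (by vertex number in listed order) whose endpoints lie on opposite sides of northing = 3392762, where each meets that height, and whether that is right or left of the point:
Hollow: no edge straddles that height → 0 crossings.
Larch: no edge straddles that height → 0 crossings.
Mesa: 2–3 at easting≈805840.9 (right), 4–1 at easting≈814741.8 (right) → 2 crossings.
Ridge: 2–3 at easting≈795029.0 (left), 5–1 at easting≈832857.7 (right) → 1 crossing.
Basin: 1–2 at easting≈843532.8 (right), 4–5 at easting≈808469.8 (right) → 2 crossings.
Only Ridge has an odd count, so the point is inside Ridge.

Ridge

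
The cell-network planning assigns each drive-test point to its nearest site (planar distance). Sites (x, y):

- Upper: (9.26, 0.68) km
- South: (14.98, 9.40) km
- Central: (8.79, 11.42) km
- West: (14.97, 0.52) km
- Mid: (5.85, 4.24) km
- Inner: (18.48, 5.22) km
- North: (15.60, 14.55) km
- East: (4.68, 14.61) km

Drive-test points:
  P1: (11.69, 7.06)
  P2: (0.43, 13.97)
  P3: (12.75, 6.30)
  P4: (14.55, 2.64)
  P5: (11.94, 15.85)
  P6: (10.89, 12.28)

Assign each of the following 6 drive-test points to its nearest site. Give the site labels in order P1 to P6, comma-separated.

South, East, South, West, North, Central

P1 → South (d²=16.30)
P2 → East (d²=18.47)
P3 → South (d²=14.58)
P4 → West (d²=4.67)
P5 → North (d²=15.09)
P6 → Central (d²=5.15)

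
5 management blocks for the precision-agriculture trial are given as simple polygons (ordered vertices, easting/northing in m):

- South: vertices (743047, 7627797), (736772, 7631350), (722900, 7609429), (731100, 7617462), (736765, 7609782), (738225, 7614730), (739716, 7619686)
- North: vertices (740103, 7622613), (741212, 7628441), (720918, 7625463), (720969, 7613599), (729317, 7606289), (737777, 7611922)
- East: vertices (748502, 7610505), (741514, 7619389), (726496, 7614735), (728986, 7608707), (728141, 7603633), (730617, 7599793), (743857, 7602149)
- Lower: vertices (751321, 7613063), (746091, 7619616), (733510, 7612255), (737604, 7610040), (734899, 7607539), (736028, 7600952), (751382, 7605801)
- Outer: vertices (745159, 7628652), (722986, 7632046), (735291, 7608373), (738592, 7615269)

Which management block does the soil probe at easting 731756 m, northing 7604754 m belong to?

Cast a ray rightward from (731756, 7604754). For each polygon, the edges (by vertex number in listed order) whose endpoints lie on opposite sides of northing = 7604754, where each meets that height, and whether that is right or left of the point:
South: no edge straddles that height → 0 crossings.
North: no edge straddles that height → 0 crossings.
East: 4–5 at easting≈728327.7 (left), 7–1 at easting≈745305.1 (right) → 1 crossing.
Lower: 5–6 at easting≈735376.3 (right), 6–7 at easting≈748066.8 (right) → 2 crossings.
Outer: no edge straddles that height → 0 crossings.
Only East has an odd count, so the point is inside East.

East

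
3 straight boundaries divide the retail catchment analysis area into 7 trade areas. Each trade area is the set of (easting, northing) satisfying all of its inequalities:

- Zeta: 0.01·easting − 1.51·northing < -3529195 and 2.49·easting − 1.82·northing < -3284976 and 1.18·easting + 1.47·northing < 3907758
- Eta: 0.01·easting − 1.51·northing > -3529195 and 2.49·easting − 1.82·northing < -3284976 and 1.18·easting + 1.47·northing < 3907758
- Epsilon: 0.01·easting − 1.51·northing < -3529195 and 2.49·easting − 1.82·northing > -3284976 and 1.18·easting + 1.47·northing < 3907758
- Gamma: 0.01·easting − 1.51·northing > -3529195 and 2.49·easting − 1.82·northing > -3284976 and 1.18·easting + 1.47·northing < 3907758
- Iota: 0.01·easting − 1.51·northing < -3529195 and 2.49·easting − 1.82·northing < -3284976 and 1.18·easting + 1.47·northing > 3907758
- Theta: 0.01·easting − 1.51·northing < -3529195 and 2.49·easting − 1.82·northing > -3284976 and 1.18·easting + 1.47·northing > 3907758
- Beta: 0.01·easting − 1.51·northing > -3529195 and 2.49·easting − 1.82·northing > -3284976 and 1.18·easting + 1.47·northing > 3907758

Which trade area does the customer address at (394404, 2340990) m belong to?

0.01·394404 − 1.51·2340990 = -3530950.860, which is < -3529195
2.49·394404 − 1.82·2340990 = -3278535.840, which is > -3284976
1.18·394404 + 1.47·2340990 = 3906652.020, which is < 3907758
This sign pattern matches Epsilon.

Epsilon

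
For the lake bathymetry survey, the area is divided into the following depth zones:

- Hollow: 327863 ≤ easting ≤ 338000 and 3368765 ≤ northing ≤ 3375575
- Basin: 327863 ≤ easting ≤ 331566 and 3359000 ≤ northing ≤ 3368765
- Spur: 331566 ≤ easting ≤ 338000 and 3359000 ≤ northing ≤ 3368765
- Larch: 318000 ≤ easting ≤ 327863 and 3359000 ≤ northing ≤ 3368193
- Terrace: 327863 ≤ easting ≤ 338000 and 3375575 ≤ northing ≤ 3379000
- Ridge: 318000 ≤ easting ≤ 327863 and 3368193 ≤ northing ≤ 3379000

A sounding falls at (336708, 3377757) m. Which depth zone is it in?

Terrace

The point has easting = 336708 and northing = 3377757.
Only Terrace satisfies 327863 ≤ easting ≤ 338000 and 3375575 ≤ northing ≤ 3379000.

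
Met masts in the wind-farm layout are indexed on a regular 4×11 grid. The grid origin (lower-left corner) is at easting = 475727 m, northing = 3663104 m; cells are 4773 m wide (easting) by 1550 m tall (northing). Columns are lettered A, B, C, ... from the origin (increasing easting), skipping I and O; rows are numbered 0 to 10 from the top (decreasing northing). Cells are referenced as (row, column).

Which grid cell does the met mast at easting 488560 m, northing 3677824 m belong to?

(1, C)

Column index: ⌊(488560 − 475727) / 4773⌋ = ⌊2.689⌋ = 2 → column C
Row offset from origin: ⌊(3677824 − 3663104) / 1550⌋ = ⌊9.497⌋ = 9 → row 1 (counted from top)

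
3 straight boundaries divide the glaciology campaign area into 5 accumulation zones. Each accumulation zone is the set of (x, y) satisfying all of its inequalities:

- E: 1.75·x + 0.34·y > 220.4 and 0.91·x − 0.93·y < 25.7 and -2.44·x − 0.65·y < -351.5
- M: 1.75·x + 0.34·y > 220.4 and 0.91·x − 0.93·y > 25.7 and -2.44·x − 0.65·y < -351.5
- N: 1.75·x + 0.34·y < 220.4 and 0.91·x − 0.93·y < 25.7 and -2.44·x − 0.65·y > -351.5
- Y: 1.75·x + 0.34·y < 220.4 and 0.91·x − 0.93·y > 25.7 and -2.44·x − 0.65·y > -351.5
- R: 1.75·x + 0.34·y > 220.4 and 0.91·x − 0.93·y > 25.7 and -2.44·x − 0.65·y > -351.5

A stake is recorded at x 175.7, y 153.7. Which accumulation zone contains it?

1.75·175.7 + 0.34·153.7 = 359.733, which is > 220.4
0.91·175.7 − 0.93·153.7 = 16.946, which is < 25.7
-2.44·175.7 − 0.65·153.7 = -528.613, which is < -351.5
This sign pattern matches E.

E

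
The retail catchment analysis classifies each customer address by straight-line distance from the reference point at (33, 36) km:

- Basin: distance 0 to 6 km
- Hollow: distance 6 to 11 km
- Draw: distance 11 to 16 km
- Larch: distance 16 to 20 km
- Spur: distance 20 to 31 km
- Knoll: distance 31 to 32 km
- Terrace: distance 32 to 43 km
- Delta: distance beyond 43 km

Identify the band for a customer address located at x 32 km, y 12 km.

Distance = √((32−33)² + (12−36)²) = √(1.000 + 576.000) = 24.021 km.
20 ≤ 24.021 < 31 → Spur.

Spur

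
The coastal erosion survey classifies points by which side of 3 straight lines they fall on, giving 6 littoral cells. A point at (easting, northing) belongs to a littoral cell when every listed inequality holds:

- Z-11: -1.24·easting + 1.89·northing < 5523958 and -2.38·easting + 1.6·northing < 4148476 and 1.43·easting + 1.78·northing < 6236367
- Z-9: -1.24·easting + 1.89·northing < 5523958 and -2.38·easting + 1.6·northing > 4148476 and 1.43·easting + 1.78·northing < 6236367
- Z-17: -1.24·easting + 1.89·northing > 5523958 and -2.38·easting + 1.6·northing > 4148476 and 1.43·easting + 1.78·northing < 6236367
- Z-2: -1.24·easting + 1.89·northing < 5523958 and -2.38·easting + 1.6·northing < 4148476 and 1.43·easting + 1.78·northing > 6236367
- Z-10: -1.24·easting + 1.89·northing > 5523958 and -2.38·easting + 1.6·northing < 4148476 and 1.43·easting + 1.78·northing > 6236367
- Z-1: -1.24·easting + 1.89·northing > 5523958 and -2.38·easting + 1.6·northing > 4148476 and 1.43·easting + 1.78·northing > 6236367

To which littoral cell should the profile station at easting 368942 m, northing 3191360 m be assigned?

-1.24·368942 + 1.89·3191360 = 5574182.320, which is > 5523958
-2.38·368942 + 1.6·3191360 = 4228094.040, which is > 4148476
1.43·368942 + 1.78·3191360 = 6208207.860, which is < 6236367
This sign pattern matches Z-17.

Z-17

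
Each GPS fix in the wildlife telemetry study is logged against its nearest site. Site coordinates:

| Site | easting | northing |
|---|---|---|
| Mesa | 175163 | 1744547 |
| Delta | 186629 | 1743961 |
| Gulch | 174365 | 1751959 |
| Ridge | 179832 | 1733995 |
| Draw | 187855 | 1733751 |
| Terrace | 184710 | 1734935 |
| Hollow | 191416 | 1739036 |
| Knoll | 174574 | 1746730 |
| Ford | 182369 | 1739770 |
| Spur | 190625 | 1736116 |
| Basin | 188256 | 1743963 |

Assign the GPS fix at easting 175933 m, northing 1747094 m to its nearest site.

Knoll

Squared distances to each site:
Mesa: 7080109.000; Delta: 124220105.000; Gulch: 26126849.000; Ridge: 186786002.000; Draw: 320169733.000; Terrace: 224877010.000; Hollow: 304654653.000; Knoll: 1979377.000; Ford: 95063072.000; Spur: 336371348.000; Basin: 161659490.000.
Minimum at Knoll.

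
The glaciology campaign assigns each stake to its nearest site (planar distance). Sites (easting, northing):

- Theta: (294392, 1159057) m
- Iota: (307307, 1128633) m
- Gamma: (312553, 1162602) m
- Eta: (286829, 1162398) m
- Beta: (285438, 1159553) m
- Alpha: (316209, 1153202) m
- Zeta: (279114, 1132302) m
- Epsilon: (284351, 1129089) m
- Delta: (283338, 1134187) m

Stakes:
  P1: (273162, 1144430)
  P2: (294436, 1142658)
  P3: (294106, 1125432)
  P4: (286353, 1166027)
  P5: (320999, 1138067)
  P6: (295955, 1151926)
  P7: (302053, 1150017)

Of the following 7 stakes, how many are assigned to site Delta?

1

P1 → Zeta
P2 → Delta
P3 → Epsilon
P4 → Eta
P5 → Alpha
P6 → Theta
P7 → Theta
1 of the 7 goes to Delta.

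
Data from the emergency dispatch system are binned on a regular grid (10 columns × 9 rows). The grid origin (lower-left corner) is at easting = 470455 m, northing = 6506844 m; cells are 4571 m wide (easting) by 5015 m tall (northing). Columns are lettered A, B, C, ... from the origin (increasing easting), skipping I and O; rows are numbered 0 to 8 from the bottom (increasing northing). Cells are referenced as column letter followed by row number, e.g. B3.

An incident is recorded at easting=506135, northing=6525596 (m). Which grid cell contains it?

H3

Column index: ⌊(506135 − 470455) / 4571⌋ = ⌊7.806⌋ = 7 → column H
Row offset from origin: ⌊(6525596 − 6506844) / 5015⌋ = ⌊3.739⌋ = 3 → row 3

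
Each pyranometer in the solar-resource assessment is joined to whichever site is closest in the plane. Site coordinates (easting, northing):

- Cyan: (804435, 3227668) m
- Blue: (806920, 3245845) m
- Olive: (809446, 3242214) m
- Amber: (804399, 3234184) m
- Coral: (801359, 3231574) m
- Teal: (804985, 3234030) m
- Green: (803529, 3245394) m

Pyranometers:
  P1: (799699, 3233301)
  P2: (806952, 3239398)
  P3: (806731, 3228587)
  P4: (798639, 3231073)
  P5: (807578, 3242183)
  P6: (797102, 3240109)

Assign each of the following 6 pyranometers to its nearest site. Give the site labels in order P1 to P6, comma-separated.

P1 → Coral (d²=5738129.00)
P2 → Olive (d²=14149892.00)
P3 → Cyan (d²=6116177.00)
P4 → Coral (d²=7649401.00)
P5 → Olive (d²=3490385.00)
P6 → Green (d²=69237554.00)

Coral, Olive, Cyan, Coral, Olive, Green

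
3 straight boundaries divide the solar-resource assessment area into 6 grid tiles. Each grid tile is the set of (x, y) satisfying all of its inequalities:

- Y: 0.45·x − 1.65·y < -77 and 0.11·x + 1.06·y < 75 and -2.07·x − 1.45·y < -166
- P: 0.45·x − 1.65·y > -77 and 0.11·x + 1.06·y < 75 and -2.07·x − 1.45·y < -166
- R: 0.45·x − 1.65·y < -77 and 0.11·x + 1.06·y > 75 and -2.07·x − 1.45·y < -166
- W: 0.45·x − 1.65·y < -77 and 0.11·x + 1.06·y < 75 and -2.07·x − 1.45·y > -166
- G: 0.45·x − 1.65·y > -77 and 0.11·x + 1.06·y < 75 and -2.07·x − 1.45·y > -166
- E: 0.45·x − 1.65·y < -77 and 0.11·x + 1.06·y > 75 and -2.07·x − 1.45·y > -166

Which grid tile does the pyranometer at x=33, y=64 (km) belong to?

0.45·33 − 1.65·64 = -90.750, which is < -77
0.11·33 + 1.06·64 = 71.470, which is < 75
-2.07·33 − 1.45·64 = -161.110, which is > -166
This sign pattern matches W.

W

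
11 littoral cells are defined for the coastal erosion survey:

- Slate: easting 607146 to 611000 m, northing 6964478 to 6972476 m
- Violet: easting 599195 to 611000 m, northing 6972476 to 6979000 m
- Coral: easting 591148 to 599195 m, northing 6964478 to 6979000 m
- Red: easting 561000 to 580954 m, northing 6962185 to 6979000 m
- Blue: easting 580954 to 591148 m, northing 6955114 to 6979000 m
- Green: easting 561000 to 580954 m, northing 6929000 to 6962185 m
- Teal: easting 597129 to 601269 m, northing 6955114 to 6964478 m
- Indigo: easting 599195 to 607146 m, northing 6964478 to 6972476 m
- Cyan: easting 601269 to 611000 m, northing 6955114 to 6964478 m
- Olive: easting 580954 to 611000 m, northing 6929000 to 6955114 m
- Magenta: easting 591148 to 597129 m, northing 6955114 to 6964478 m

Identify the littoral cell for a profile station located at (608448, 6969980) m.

Slate

The point has easting = 608448 and northing = 6969980.
Only Slate satisfies 607146 ≤ easting ≤ 611000 and 6964478 ≤ northing ≤ 6972476.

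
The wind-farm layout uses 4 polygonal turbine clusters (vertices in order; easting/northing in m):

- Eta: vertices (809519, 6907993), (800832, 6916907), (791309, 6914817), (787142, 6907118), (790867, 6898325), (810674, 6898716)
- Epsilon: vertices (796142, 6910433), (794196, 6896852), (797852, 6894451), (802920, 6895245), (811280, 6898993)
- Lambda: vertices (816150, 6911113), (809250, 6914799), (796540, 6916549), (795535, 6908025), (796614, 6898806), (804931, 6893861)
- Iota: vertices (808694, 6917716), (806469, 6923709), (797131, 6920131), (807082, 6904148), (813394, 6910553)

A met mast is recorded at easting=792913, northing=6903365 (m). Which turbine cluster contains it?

Eta

Cast a ray rightward from (792913, 6903365). For each polygon, the edges (by vertex number in listed order) whose endpoints lie on opposite sides of northing = 6903365, where each meets that height, and whether that is right or left of the point:
Eta: 4–5 at easting≈788731.9 (left), 6–1 at easting≈810095.2 (right) → 1 crossing.
Epsilon: 1–2 at easting≈795129.2 (right), 5–1 at easting≈805494.7 (right) → 2 crossings.
Lambda: 4–5 at easting≈796080.4 (right), 6–1 at easting≈811111.5 (right) → 2 crossings.
Iota: no edge straddles that height → 0 crossings.
Only Eta has an odd count, so the point is inside Eta.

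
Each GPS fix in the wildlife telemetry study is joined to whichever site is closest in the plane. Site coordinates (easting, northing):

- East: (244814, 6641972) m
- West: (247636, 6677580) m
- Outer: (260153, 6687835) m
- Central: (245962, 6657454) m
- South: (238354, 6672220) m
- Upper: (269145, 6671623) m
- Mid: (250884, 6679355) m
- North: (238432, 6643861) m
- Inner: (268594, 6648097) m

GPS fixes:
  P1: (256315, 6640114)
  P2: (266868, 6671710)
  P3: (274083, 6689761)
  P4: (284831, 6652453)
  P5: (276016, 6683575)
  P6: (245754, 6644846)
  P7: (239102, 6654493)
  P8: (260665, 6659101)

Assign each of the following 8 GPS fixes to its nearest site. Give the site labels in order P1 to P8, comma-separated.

P1 → East (d²=135725165.00)
P2 → Upper (d²=5192298.00)
P3 → Outer (d²=197754376.00)
P4 → Inner (d²=282614905.00)
P5 → Upper (d²=190060945.00)
P6 → East (d²=9143476.00)
P7 → Central (d²=55827121.00)
P8 → Inner (d²=183957057.00)

East, Upper, Outer, Inner, Upper, East, Central, Inner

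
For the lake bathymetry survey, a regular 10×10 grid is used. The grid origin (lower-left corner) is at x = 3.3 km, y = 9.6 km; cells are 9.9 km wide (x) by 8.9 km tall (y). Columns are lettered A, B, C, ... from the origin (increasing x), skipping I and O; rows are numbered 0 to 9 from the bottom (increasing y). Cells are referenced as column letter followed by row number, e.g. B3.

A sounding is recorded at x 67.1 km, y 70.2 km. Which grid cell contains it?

Column index: ⌊(67.1 − 3.3) / 9.9⌋ = ⌊6.444⌋ = 6 → column G
Row offset from origin: ⌊(70.2 − 9.6) / 8.9⌋ = ⌊6.809⌋ = 6 → row 6

G6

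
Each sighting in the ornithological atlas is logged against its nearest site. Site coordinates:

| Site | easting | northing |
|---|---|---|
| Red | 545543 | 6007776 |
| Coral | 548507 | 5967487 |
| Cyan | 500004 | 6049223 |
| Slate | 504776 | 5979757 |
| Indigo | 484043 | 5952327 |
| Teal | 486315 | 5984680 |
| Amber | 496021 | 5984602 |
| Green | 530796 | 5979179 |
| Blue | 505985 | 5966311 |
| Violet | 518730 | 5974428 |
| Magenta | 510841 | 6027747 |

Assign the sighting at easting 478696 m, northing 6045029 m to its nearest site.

Squared distances to each site:
Red: 5856307418.000; Coral: 10886337485.000; Cyan: 471620500.000; Slate: 4940600384.000; Indigo: 8622251213.000; Teal: 3700050962.000; Amber: 3951577954.000; Green: 7050632500.000; Blue: 6941213045.000; Violet: 6587222357.000; Magenta: 1331968549.000.
Minimum at Cyan.

Cyan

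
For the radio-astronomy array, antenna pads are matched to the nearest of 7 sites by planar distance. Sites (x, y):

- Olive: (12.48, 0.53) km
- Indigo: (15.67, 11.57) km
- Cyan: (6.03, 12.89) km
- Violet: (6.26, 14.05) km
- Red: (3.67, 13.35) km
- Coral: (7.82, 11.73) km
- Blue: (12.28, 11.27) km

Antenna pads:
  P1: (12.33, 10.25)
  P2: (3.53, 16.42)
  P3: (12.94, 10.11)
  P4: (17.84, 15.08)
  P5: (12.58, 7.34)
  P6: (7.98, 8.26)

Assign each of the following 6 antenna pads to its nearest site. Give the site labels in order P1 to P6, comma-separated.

P1 → Blue (d²=1.04)
P2 → Red (d²=9.44)
P3 → Blue (d²=1.78)
P4 → Indigo (d²=17.03)
P5 → Blue (d²=15.53)
P6 → Coral (d²=12.07)

Blue, Red, Blue, Indigo, Blue, Coral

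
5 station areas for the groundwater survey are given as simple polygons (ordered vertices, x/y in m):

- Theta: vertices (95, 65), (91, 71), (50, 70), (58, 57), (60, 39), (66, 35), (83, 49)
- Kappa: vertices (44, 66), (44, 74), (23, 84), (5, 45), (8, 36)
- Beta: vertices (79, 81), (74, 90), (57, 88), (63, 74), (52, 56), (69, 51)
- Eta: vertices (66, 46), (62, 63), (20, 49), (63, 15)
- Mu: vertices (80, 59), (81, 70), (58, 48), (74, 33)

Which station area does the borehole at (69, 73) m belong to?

Beta

Cast a ray rightward from (69, 73). For each polygon, the edges (by vertex number in listed order) whose endpoints lie on opposite sides of y = 73, where each meets that height, and whether that is right or left of the point:
Theta: no edge straddles that height → 0 crossings.
Kappa: 1–2 at x≈44.0 (left), 3–4 at x≈17.9 (left) → 0 crossings.
Beta: 4–5 at x≈62.4 (left), 6–1 at x≈76.3 (right) → 1 crossing.
Eta: no edge straddles that height → 0 crossings.
Mu: no edge straddles that height → 0 crossings.
Only Beta has an odd count, so the point is inside Beta.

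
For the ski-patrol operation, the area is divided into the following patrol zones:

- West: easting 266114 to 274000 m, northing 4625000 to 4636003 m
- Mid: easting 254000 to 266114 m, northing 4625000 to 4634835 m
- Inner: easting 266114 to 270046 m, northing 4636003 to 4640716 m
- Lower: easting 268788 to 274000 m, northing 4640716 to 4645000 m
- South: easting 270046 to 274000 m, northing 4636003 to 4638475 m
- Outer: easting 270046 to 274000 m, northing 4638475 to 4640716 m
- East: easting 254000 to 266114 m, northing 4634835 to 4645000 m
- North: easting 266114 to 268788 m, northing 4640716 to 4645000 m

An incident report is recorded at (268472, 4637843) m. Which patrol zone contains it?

Inner

The point has easting = 268472 and northing = 4637843.
Only Inner satisfies 266114 ≤ easting ≤ 270046 and 4636003 ≤ northing ≤ 4640716.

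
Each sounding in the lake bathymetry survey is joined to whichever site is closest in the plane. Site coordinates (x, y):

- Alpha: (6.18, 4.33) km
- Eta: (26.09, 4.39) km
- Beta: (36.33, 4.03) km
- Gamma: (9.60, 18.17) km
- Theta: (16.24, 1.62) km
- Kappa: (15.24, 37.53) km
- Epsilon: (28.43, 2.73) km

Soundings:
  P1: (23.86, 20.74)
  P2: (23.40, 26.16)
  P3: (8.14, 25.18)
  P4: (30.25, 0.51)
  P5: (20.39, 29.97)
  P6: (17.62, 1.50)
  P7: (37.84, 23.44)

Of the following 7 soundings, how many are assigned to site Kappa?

P1 → Gamma
P2 → Kappa
P3 → Gamma
P4 → Epsilon
P5 → Kappa
P6 → Theta
P7 → Beta
2 of the 7 go to Kappa.

2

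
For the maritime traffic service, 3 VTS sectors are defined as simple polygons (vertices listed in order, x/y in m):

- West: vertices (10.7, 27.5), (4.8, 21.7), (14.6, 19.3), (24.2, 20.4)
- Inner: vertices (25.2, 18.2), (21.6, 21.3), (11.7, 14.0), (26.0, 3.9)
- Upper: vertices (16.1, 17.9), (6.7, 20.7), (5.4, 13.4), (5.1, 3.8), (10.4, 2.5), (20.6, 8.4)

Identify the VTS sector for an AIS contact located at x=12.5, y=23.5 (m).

Cast a ray rightward from (12.5, 23.5). For each polygon, the edges (by vertex number in listed order) whose endpoints lie on opposite sides of y = 23.5, where each meets that height, and whether that is right or left of the point:
West: 1–2 at x≈6.63 (left), 4–1 at x≈18.31 (right) → 1 crossing.
Inner: no edge straddles that height → 0 crossings.
Upper: no edge straddles that height → 0 crossings.
Only West has an odd count, so the point is inside West.

West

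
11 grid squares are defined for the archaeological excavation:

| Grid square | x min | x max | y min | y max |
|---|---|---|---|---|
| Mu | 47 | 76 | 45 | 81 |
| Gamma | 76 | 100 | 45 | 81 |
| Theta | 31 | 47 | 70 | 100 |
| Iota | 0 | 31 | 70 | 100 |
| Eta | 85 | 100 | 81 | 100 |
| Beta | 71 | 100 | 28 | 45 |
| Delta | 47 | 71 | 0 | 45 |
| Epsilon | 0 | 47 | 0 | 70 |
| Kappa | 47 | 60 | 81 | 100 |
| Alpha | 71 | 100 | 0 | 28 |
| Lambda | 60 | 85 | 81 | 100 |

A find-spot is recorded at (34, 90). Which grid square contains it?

Theta

The point has x = 34 and y = 90.
Only Theta satisfies 31 ≤ x ≤ 47 and 70 ≤ y ≤ 100.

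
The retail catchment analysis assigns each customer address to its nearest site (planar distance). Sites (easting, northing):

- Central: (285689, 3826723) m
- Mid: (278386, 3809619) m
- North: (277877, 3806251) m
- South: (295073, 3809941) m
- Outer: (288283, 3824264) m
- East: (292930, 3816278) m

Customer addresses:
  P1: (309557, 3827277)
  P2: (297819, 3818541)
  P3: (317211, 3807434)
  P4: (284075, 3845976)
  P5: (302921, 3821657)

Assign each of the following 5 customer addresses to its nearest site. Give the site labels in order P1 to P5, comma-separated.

East, East, South, Central, East

P1 → East (d²=397435130.00)
P2 → East (d²=29023490.00)
P3 → South (d²=496376093.00)
P4 → Central (d²=373283005.00)
P5 → East (d²=128753722.00)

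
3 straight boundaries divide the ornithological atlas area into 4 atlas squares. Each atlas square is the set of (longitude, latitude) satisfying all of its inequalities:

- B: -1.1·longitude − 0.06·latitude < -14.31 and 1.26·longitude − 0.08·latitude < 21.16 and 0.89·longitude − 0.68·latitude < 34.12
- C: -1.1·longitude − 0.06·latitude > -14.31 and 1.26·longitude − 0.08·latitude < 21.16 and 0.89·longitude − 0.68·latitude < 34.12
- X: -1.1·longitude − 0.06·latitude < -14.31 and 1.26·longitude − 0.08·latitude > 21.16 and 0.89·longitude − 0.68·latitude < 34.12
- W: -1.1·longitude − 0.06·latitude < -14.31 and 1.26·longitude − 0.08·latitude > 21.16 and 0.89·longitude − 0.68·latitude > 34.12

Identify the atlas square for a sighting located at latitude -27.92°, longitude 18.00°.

-1.1·18.00 − 0.06·-27.92 = -18.125, which is < -14.31
1.26·18.00 − 0.08·-27.92 = 24.914, which is > 21.16
0.89·18.00 − 0.68·-27.92 = 35.006, which is > 34.12
This sign pattern matches W.

W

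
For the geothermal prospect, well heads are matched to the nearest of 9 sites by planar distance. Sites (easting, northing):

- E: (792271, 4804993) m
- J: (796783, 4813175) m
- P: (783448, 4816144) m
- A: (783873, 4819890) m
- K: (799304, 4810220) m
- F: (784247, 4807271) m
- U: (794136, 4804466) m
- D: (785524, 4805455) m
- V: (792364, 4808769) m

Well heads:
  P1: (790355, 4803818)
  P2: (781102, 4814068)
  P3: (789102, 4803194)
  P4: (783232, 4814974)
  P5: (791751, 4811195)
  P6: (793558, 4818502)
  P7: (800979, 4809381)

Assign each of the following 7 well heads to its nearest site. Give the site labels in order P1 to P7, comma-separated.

E, P, E, P, V, J, K

P1 → E (d²=5051681.00)
P2 → P (d²=9813492.00)
P3 → E (d²=13278962.00)
P4 → P (d²=1415556.00)
P5 → V (d²=6261245.00)
P6 → J (d²=38777554.00)
P7 → K (d²=3509546.00)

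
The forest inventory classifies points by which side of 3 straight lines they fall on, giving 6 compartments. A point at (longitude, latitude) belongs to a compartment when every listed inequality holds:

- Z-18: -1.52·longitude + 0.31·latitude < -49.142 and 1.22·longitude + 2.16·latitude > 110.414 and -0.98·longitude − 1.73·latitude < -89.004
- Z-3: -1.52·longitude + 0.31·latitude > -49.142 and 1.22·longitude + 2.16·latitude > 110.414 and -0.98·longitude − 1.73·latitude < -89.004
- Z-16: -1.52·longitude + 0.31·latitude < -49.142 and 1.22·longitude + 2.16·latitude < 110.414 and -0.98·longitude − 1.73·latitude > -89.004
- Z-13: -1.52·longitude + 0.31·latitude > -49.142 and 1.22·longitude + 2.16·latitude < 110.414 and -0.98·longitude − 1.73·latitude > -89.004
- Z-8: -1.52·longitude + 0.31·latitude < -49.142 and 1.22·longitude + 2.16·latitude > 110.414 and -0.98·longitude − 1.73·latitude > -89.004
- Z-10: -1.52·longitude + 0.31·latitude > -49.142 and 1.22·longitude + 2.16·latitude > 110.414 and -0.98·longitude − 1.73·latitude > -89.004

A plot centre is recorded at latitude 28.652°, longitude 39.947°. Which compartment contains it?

-1.52·39.947 + 0.31·28.652 = -51.837, which is < -49.142
1.22·39.947 + 2.16·28.652 = 110.624, which is > 110.414
-0.98·39.947 − 1.73·28.652 = -88.716, which is > -89.004
This sign pattern matches Z-8.

Z-8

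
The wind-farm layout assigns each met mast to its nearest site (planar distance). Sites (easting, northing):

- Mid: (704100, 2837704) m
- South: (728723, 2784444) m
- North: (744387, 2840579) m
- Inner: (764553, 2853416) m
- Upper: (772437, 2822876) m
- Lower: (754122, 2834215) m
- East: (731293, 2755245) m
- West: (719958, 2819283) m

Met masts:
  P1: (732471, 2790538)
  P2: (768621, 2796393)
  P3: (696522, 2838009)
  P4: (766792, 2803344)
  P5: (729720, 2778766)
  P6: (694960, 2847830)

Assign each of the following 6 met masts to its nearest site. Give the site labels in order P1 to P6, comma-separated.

P1 → South (d²=51184340.00)
P2 → Upper (d²=715911145.00)
P3 → Mid (d²=57519109.00)
P4 → Upper (d²=413365049.00)
P5 → South (d²=33233693.00)
P6 → Mid (d²=186075476.00)

South, Upper, Mid, Upper, South, Mid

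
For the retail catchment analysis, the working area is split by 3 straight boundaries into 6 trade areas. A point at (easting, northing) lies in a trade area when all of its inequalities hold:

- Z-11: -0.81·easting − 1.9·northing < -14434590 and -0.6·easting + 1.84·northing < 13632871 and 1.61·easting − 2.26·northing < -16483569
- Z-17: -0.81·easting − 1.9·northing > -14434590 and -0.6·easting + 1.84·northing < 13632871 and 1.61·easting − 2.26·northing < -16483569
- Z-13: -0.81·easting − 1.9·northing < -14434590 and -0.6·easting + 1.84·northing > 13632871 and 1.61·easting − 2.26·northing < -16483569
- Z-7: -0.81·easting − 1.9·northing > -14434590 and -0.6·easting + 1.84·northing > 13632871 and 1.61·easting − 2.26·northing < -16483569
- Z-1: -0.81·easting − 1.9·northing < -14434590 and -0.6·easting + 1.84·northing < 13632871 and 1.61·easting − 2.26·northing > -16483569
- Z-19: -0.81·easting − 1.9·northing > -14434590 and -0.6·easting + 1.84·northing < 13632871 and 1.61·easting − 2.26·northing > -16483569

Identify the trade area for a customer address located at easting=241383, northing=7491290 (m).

-0.81·241383 − 1.9·7491290 = -14428971.230, which is > -14434590
-0.6·241383 + 1.84·7491290 = 13639143.800, which is > 13632871
1.61·241383 − 2.26·7491290 = -16541688.770, which is < -16483569
This sign pattern matches Z-7.

Z-7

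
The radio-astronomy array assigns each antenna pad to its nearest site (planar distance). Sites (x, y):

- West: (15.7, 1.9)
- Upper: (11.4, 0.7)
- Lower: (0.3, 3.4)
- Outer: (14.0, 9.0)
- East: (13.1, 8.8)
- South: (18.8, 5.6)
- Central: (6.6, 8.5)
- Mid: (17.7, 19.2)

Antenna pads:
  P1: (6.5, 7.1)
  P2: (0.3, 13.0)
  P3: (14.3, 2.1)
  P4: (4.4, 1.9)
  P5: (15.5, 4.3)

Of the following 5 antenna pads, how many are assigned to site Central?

2

P1 → Central
P2 → Central
P3 → West
P4 → Lower
P5 → West
2 of the 5 go to Central.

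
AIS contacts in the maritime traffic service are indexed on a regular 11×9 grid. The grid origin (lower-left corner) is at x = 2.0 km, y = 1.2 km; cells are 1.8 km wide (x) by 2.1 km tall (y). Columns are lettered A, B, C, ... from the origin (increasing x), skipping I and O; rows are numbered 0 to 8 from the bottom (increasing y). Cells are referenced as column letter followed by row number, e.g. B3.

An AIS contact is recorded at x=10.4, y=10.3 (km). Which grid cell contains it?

Column index: ⌊(10.4 − 2.0) / 1.8⌋ = ⌊4.667⌋ = 4 → column E
Row offset from origin: ⌊(10.3 − 1.2) / 2.1⌋ = ⌊4.333⌋ = 4 → row 4

E4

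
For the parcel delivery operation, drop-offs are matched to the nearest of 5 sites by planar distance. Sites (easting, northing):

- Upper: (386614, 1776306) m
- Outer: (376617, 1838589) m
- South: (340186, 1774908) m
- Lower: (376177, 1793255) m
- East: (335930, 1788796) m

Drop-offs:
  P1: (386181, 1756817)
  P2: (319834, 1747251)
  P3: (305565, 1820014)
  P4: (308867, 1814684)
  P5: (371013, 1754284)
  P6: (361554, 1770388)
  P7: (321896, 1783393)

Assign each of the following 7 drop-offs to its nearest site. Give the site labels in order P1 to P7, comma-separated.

Upper, South, East, East, Upper, South, East

P1 → Upper (d²=380008610.00)
P2 → South (d²=1179113553.00)
P3 → East (d²=1896596749.00)
P4 → East (d²=1402594513.00)
P5 → Upper (d²=728359685.00)
P6 → South (d²=477021824.00)
P7 → East (d²=226145565.00)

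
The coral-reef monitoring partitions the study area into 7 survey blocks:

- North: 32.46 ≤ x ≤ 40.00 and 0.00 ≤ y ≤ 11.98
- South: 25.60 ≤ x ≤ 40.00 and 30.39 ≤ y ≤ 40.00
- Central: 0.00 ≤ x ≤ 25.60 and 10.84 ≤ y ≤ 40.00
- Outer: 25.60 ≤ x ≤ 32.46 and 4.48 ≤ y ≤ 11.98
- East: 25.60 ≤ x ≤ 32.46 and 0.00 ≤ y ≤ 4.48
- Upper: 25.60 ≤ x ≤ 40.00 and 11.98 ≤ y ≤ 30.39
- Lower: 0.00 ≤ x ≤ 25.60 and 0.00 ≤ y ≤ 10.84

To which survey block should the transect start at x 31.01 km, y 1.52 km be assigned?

East

The point has x = 31.01 and y = 1.52.
Only East satisfies 25.60 ≤ x ≤ 32.46 and 0.00 ≤ y ≤ 4.48.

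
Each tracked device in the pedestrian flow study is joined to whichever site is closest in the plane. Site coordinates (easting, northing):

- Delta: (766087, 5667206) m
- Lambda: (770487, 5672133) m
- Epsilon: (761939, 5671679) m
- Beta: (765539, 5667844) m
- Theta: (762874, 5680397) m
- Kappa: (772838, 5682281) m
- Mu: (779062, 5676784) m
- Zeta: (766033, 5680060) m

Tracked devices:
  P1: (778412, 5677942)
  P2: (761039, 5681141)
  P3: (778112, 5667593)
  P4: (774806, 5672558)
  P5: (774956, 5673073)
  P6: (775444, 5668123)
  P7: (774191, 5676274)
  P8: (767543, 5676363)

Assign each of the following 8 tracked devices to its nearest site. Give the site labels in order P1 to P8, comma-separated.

P1 → Mu (d²=1763464.00)
P2 → Theta (d²=3920761.00)
P3 → Lambda (d²=78752225.00)
P4 → Lambda (d²=18834386.00)
P5 → Lambda (d²=20855561.00)
P6 → Lambda (d²=40651949.00)
P7 → Mu (d²=23986741.00)
P8 → Zeta (d²=15947909.00)

Mu, Theta, Lambda, Lambda, Lambda, Lambda, Mu, Zeta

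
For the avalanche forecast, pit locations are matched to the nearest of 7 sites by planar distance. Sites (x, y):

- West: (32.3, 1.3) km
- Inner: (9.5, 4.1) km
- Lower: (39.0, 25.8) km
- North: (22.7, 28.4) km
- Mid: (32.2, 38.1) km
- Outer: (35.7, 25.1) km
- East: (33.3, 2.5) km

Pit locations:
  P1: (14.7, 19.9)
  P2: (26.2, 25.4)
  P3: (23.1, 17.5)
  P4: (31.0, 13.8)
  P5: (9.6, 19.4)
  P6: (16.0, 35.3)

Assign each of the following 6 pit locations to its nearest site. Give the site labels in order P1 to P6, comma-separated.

P1 → North (d²=136.25)
P2 → North (d²=21.25)
P3 → North (d²=118.97)
P4 → East (d²=132.98)
P5 → Inner (d²=234.10)
P6 → North (d²=92.50)

North, North, North, East, Inner, North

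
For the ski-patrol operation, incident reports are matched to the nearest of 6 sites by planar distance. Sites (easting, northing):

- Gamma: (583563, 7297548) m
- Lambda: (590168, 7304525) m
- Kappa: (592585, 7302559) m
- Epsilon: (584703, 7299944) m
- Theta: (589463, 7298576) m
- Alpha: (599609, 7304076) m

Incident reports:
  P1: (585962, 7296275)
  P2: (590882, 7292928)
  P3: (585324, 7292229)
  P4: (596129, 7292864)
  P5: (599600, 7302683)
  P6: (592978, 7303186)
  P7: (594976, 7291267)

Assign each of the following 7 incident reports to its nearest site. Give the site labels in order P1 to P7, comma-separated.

Gamma, Theta, Gamma, Theta, Alpha, Kappa, Theta

P1 → Gamma (d²=7375730.00)
P2 → Theta (d²=33913465.00)
P3 → Gamma (d²=31392882.00)
P4 → Theta (d²=77062500.00)
P5 → Alpha (d²=1940530.00)
P6 → Kappa (d²=547578.00)
P7 → Theta (d²=83814650.00)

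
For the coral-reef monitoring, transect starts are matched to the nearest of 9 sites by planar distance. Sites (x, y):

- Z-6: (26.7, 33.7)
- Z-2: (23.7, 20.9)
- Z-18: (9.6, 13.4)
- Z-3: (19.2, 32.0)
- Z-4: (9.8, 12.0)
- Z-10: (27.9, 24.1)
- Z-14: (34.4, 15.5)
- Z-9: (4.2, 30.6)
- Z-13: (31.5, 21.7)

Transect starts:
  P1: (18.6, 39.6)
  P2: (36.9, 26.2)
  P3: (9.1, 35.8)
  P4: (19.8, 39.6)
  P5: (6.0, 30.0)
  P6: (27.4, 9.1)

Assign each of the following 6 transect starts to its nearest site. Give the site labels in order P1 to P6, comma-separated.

Z-3, Z-13, Z-9, Z-3, Z-9, Z-14

P1 → Z-3 (d²=58.12)
P2 → Z-13 (d²=49.41)
P3 → Z-9 (d²=51.05)
P4 → Z-3 (d²=58.12)
P5 → Z-9 (d²=3.60)
P6 → Z-14 (d²=89.96)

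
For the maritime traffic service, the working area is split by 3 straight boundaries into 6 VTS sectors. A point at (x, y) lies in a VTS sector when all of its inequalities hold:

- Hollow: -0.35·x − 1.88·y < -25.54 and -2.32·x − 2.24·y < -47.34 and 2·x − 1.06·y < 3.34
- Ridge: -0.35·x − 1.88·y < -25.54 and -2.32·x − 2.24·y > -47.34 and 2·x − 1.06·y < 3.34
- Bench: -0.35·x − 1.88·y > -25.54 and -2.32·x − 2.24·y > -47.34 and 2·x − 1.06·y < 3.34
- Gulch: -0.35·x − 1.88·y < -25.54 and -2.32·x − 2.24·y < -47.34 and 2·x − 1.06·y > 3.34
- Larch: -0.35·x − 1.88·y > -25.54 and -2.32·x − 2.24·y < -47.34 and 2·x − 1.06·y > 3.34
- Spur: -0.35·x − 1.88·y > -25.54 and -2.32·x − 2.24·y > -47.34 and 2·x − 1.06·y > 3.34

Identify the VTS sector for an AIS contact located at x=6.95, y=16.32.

-0.35·6.95 − 1.88·16.32 = -33.114, which is < -25.54
-2.32·6.95 − 2.24·16.32 = -52.681, which is < -47.34
2·6.95 − 1.06·16.32 = -3.399, which is < 3.34
This sign pattern matches Hollow.

Hollow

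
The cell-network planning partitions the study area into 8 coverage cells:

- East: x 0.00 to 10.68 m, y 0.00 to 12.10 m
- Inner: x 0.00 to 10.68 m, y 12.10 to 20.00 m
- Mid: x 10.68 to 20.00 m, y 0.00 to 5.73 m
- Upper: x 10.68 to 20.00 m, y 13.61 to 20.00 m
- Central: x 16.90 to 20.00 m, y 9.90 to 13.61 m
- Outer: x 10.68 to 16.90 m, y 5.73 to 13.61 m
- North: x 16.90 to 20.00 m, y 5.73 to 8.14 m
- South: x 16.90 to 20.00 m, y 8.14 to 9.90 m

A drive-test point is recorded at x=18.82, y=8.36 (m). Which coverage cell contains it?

South

The point has x = 18.82 and y = 8.36.
Only South satisfies 16.90 ≤ x ≤ 20.00 and 8.14 ≤ y ≤ 9.90.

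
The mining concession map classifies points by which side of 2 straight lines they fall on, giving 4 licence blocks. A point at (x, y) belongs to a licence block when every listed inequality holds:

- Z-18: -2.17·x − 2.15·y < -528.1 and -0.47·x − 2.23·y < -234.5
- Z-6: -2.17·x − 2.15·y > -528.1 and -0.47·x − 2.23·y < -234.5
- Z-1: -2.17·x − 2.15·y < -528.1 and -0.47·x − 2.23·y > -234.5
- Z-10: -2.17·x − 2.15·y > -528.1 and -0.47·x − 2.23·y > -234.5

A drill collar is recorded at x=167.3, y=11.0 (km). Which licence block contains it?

Z-10

-2.17·167.3 − 2.15·11.0 = -386.691, which is > -528.1
-0.47·167.3 − 2.23·11.0 = -103.161, which is > -234.5
This sign pattern matches Z-10.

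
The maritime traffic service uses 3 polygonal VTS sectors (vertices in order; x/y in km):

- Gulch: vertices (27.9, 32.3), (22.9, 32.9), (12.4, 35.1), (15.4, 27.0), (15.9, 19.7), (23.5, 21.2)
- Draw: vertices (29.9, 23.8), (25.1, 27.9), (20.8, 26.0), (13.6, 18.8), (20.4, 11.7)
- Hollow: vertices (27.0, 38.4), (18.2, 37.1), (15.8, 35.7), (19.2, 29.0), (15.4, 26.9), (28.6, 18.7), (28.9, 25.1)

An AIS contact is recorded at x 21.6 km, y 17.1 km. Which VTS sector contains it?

Draw

Cast a ray rightward from (21.6, 17.1). For each polygon, the edges (by vertex number in listed order) whose endpoints lie on opposite sides of y = 17.1, where each meets that height, and whether that is right or left of the point:
Gulch: no edge straddles that height → 0 crossings.
Draw: 4–5 at x≈15.23 (left), 5–1 at x≈24.64 (right) → 1 crossing.
Hollow: no edge straddles that height → 0 crossings.
Only Draw has an odd count, so the point is inside Draw.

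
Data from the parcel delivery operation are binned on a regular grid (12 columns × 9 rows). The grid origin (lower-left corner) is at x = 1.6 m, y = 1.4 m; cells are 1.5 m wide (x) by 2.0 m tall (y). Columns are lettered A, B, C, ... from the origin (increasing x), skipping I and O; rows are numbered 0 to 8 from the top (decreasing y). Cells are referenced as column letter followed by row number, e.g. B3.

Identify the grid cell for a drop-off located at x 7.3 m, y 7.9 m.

D5

Column index: ⌊(7.3 − 1.6) / 1.5⌋ = ⌊3.800⌋ = 3 → column D
Row offset from origin: ⌊(7.9 − 1.4) / 2.0⌋ = ⌊3.250⌋ = 3 → row 5 (counted from top)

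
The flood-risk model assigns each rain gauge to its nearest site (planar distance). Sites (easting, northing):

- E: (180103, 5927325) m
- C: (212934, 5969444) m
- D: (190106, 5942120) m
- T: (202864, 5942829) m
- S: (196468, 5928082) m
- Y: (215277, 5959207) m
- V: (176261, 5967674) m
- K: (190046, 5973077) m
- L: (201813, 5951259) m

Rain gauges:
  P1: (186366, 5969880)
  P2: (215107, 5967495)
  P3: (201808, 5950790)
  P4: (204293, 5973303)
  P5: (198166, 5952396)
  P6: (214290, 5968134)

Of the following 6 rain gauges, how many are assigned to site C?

P1 → K
P2 → C
P3 → L
P4 → C
P5 → L
P6 → C
3 of the 6 go to C.

3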